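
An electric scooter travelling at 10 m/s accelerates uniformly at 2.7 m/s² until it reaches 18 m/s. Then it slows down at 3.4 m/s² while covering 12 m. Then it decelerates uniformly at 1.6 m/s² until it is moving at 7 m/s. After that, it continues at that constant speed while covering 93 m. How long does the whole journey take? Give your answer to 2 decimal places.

Phase 1 (accelerating): v₀ = 10.0 m/s, a = 2.7 m/s².
v = v₀ + at → t = (18 − 10.0) / 2.7 = 2.96 s
v² = v₀² + 2aΔx → Δx = (18² − 10.0²)/(2·2.7) = 41.5 m

Phase 2 (decelerating): v₀ = 18.0 m/s, a = -3.4 m/s².
v² = v₀² + 2aΔx = 18.0² + 2·-3.4·12 = 242 → v = 15.6 m/s
t = (v − v₀)/a = (15.6 − 18.0)/-3.4 = 0.715 s

Phase 3 (decelerating): v₀ = 15.6 m/s, a = -1.6 m/s².
v = v₀ + at → t = (7 − 15.6) / -1.6 = 5.36 s
v² = v₀² + 2aΔx → Δx = (7² − 15.6²)/(2·-1.6) = 60.4 m

Phase 4 (constant speed): v₀ = 7.00 m/s, a = 0 m/s².
Constant speed: t = d/v = 93/7.00 = 13.3 s
Total time = 2.96 + 0.715 + 5.36 + 13.3 = 22.3 s

22.32 s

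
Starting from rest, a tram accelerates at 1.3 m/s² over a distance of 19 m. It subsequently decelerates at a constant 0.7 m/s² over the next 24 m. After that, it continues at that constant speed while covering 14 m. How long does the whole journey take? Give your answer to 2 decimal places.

13.29 s

Phase 1 (accelerating): v₀ = 0 m/s, a = 1.3 m/s².
v² = v₀² + 2aΔx = 0² + 2·1.3·19 = 49.4 → v = 7.03 m/s
t = (v − v₀)/a = (7.03 − 0)/1.3 = 5.41 s

Phase 2 (decelerating): v₀ = 7.03 m/s, a = -0.7 m/s².
v² = v₀² + 2aΔx = 7.03² + 2·-0.7·24 = 15.8 → v = 3.97 m/s
t = (v − v₀)/a = (3.97 − 7.03)/-0.7 = 4.36 s

Phase 3 (constant speed): v₀ = 3.97 m/s, a = 0 m/s².
Constant speed: t = d/v = 14/3.97 = 3.52 s
Total time = 5.41 + 4.36 + 3.52 = 13.3 s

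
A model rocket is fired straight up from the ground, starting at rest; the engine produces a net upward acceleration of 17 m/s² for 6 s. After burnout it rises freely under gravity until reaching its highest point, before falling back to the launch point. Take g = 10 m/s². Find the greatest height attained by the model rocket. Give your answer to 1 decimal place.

Phase 1 (powered ascent): v₀ = 0 m/s, a = 17 m/s².
v = v₀ + at = 0 + (17)(6) = 102 m/s
Δx = v₀t + ½at² = 0·6 + 0.5·17·6² = 306 m

Phase 2 (coasting upward): v₀ = 102 m/s, a = -10 m/s².
v = v₀ + at → t = (0 − 102) / -10 = 10.2 s
v² = v₀² + 2aΔx → Δx = (0² − 102²)/(2·-10) = 520 m
Maximum height = 306 + 520 = 826 m

826.2 m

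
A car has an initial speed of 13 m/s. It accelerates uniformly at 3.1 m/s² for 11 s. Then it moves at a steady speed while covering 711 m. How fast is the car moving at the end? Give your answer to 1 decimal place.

Phase 1 (accelerating): v₀ = 13.0 m/s, a = 3.1 m/s².
v = v₀ + at = 13.0 + (3.1)(11) = 47.1 m/s
Δx = v₀t + ½at² = 13.0·11 + 0.5·3.1·11² = 331 m

Phase 2 (constant speed): v₀ = 47.1 m/s, a = 0 m/s².
Constant speed: t = d/v = 711/47.1 = 15.1 s
Final speed = 47.1 m/s

47.1 m/s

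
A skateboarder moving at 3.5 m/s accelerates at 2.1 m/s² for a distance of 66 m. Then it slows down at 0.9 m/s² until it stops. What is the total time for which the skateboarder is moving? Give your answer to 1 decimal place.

Phase 1 (accelerating): v₀ = 3.50 m/s, a = 2.1 m/s².
v² = v₀² + 2aΔx = 3.50² + 2·2.1·66 = 289 → v = 17.0 m/s
t = (v − v₀)/a = (17.0 − 3.50)/2.1 = 6.43 s

Phase 2 (decelerating): v₀ = 17.0 m/s, a = -0.9 m/s².
v = v₀ + at → t = (0 − 17.0) / -0.9 = 18.9 s
v² = v₀² + 2aΔx → Δx = (0² − 17.0²)/(2·-0.9) = 161 m
Total time = 6.43 + 18.9 = 25.3 s

25.3 s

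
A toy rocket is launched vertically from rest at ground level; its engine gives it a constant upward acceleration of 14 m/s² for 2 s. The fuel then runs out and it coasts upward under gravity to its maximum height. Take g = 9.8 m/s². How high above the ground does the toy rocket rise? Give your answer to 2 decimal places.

68.00 m

Phase 1 (powered ascent): v₀ = 0 m/s, a = 14 m/s².
v = v₀ + at = 0 + (14)(2) = 28.0 m/s
Δx = v₀t + ½at² = 0·2 + 0.5·14·2² = 28.0 m

Phase 2 (coasting upward): v₀ = 28.0 m/s, a = -9.8 m/s².
v = v₀ + at → t = (0 − 28.0) / -9.8 = 2.86 s
v² = v₀² + 2aΔx → Δx = (0² − 28.0²)/(2·-9.8) = 40.0 m
Maximum height = 28.0 + 40.0 = 68.0 m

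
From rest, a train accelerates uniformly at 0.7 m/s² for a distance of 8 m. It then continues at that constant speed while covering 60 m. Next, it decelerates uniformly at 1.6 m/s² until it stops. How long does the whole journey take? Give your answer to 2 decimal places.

24.80 s

Phase 1 (accelerating): v₀ = 0 m/s, a = 0.7 m/s².
v² = v₀² + 2aΔx = 0² + 2·0.7·8 = 11.2 → v = 3.35 m/s
t = (v − v₀)/a = (3.35 − 0)/0.7 = 4.78 s

Phase 2 (constant speed): v₀ = 3.35 m/s, a = 0 m/s².
Constant speed: t = d/v = 60/3.35 = 17.9 s

Phase 3 (decelerating): v₀ = 3.35 m/s, a = -1.6 m/s².
v = v₀ + at → t = (0 − 3.35) / -1.6 = 2.09 s
v² = v₀² + 2aΔx → Δx = (0² − 3.35²)/(2·-1.6) = 3.50 m
Total time = 4.78 + 17.9 + 2.09 = 24.8 s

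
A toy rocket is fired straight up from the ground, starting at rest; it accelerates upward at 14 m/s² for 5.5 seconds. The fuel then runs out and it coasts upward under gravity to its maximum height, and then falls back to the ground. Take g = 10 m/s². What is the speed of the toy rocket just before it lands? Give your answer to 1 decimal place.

Phase 1 (powered ascent): v₀ = 0 m/s, a = 14 m/s².
v = v₀ + at = 0 + (14)(5.5) = 77.0 m/s
Δx = v₀t + ½at² = 0·5.5 + 0.5·14·5.5² = 212 m

Phase 2 (coasting upward): v₀ = 77.0 m/s, a = -10 m/s².
v = v₀ + at → t = (0 − 77.0) / -10 = 7.70 s
v² = v₀² + 2aΔx → Δx = (0² − 77.0²)/(2·-10) = 296 m

Phase 3 (free fall): v₀ = 0 m/s, a = -10 m/s².
Falls 508 m from rest: t = √(2·508/10) = 10.1 s; v = g·t = 101 m/s.
Impact speed = 101 m/s

100.8 m/s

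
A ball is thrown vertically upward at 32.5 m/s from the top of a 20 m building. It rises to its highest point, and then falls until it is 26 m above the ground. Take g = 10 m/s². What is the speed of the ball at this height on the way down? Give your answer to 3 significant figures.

Phase 1 (rising): v₀ = 32.5 m/s, a = -10 m/s².
v = v₀ + at → t = (0 − 32.5) / -10 = 3.25 s
v² = v₀² + 2aΔx → Δx = (0² − 32.5²)/(2·-10) = 52.8 m

Phase 2 (falling): v₀ = 0 m/s, a = -10 m/s².
Falls 46.8 m from rest: t = √(2·46.8/10) = 3.06 s; v = g·t = 30.6 m/s.
Final speed = 30.6 m/s

30.6 m/s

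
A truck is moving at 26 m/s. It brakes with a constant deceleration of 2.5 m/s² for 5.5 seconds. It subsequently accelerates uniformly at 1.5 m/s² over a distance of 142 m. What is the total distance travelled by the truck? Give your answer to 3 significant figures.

Phase 1 (decelerating): v₀ = 26.0 m/s, a = -2.5 m/s².
v = v₀ + at = 26.0 + (-2.5)(5.5) = 12.2 m/s
Δx = v₀t + ½at² = 26.0·5.5 + 0.5·-2.5·5.5² = 105 m

Phase 2 (accelerating): v₀ = 12.2 m/s, a = 1.5 m/s².
v² = v₀² + 2aΔx = 12.2² + 2·1.5·142 = 576 → v = 24.0 m/s
t = (v − v₀)/a = (24.0 − 12.2)/1.5 = 7.83 s
Total distance = 105 + 142 = 247 m

247 m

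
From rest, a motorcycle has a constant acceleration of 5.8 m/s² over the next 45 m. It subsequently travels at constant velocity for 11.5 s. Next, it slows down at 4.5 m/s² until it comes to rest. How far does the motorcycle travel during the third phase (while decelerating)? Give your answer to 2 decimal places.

58.00 m

Phase 1 (accelerating): v₀ = 0 m/s, a = 5.8 m/s².
v² = v₀² + 2aΔx = 0² + 2·5.8·45 = 522 → v = 22.8 m/s
t = (v − v₀)/a = (22.8 − 0)/5.8 = 3.94 s

Phase 2 (constant speed): v₀ = 22.8 m/s, a = 0 m/s².
v = v₀ + at = 22.8 + (0)(11.5) = 22.8 m/s
Δx = v₀t + ½at² = 22.8·11.5 + 0.5·0·11.5² = 263 m

Phase 3 (decelerating): v₀ = 22.8 m/s, a = -4.5 m/s².
v = v₀ + at → t = (0 − 22.8) / -4.5 = 5.08 s
v² = v₀² + 2aΔx → Δx = (0² − 22.8²)/(2·-4.5) = 58.0 m
Distance in phase 3 = 58.0 m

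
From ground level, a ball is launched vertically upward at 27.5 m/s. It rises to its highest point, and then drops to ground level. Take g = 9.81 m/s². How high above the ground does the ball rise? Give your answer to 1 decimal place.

Phase 1 (rising): v₀ = 27.5 m/s, a = -9.81 m/s².
v = v₀ + at → t = (0 − 27.5) / -9.81 = 2.80 s
v² = v₀² + 2aΔx → Δx = (0² − 27.5²)/(2·-9.81) = 38.5 m
Maximum height = 38.5 m

38.5 m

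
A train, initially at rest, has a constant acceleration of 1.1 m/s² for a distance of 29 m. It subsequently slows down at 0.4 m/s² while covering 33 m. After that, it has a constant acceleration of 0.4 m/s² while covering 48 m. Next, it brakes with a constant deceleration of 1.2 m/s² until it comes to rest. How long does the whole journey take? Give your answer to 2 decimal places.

Phase 1 (accelerating): v₀ = 0 m/s, a = 1.1 m/s².
v² = v₀² + 2aΔx = 0² + 2·1.1·29 = 63.8 → v = 7.99 m/s
t = (v − v₀)/a = (7.99 − 0)/1.1 = 7.26 s

Phase 2 (decelerating): v₀ = 7.99 m/s, a = -0.4 m/s².
v² = v₀² + 2aΔx = 7.99² + 2·-0.4·33 = 37.4 → v = 6.12 m/s
t = (v − v₀)/a = (6.12 − 7.99)/-0.4 = 4.68 s

Phase 3 (accelerating): v₀ = 6.12 m/s, a = 0.4 m/s².
v² = v₀² + 2aΔx = 6.12² + 2·0.4·48 = 75.8 → v = 8.71 m/s
t = (v − v₀)/a = (8.71 − 6.12)/0.4 = 6.48 s

Phase 4 (decelerating): v₀ = 8.71 m/s, a = -1.2 m/s².
v = v₀ + at → t = (0 − 8.71) / -1.2 = 7.26 s
v² = v₀² + 2aΔx → Δx = (0² − 8.71²)/(2·-1.2) = 31.6 m
Total time = 7.26 + 4.68 + 6.48 + 7.26 = 25.7 s

25.67 s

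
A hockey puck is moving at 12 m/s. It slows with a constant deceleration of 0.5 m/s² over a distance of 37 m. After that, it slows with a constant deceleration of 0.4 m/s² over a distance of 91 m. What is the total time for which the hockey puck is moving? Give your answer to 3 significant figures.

14.6 s

Phase 1 (decelerating): v₀ = 12.0 m/s, a = -0.5 m/s².
v² = v₀² + 2aΔx = 12.0² + 2·-0.5·37 = 107 → v = 10.3 m/s
t = (v − v₀)/a = (10.3 − 12.0)/-0.5 = 3.31 s

Phase 2 (decelerating): v₀ = 10.3 m/s, a = -0.4 m/s².
v² = v₀² + 2aΔx = 10.3² + 2·-0.4·91 = 34.2 → v = 5.85 m/s
t = (v − v₀)/a = (5.85 − 10.3)/-0.4 = 11.2 s
Total time = 3.31 + 11.2 = 14.6 s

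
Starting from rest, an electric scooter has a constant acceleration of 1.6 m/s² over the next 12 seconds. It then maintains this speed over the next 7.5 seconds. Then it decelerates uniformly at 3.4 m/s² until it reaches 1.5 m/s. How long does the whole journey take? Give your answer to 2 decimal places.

Phase 1 (accelerating): v₀ = 0 m/s, a = 1.6 m/s².
v = v₀ + at = 0 + (1.6)(12) = 19.2 m/s
Δx = v₀t + ½at² = 0·12 + 0.5·1.6·12² = 115 m

Phase 2 (constant speed): v₀ = 19.2 m/s, a = 0 m/s².
v = v₀ + at = 19.2 + (0)(7.5) = 19.2 m/s
Δx = v₀t + ½at² = 19.2·7.5 + 0.5·0·7.5² = 144 m

Phase 3 (decelerating): v₀ = 19.2 m/s, a = -3.4 m/s².
v = v₀ + at → t = (1.5 − 19.2) / -3.4 = 5.21 s
v² = v₀² + 2aΔx → Δx = (1.5² − 19.2²)/(2·-3.4) = 53.9 m
Total time = 12.0 + 7.50 + 5.21 = 24.7 s

24.71 s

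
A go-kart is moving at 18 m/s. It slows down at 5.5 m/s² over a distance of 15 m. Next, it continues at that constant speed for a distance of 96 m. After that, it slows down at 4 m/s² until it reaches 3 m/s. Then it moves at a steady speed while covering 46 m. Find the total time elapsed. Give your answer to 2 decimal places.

Phase 1 (decelerating): v₀ = 18.0 m/s, a = -5.5 m/s².
v² = v₀² + 2aΔx = 18.0² + 2·-5.5·15 = 159 → v = 12.6 m/s
t = (v − v₀)/a = (12.6 − 18.0)/-5.5 = 0.980 s

Phase 2 (constant speed): v₀ = 12.6 m/s, a = 0 m/s².
Constant speed: t = d/v = 96/12.6 = 7.61 s

Phase 3 (decelerating): v₀ = 12.6 m/s, a = -4 m/s².
v = v₀ + at → t = (3 − 12.6) / -4 = 2.40 s
v² = v₀² + 2aΔx → Δx = (3² − 12.6²)/(2·-4) = 18.8 m

Phase 4 (constant speed): v₀ = 3.00 m/s, a = 0 m/s².
Constant speed: t = d/v = 46/3.00 = 15.3 s
Total time = 0.980 + 7.61 + 2.40 + 15.3 = 26.3 s

26.33 s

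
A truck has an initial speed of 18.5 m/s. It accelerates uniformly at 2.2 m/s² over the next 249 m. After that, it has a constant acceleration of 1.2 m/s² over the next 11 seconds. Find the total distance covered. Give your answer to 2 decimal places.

738.71 m

Phase 1 (accelerating): v₀ = 18.5 m/s, a = 2.2 m/s².
v² = v₀² + 2aΔx = 18.5² + 2·2.2·249 = 1440 → v = 37.9 m/s
t = (v − v₀)/a = (37.9 − 18.5)/2.2 = 8.83 s

Phase 2 (accelerating): v₀ = 37.9 m/s, a = 1.2 m/s².
v = v₀ + at = 37.9 + (1.2)(11) = 51.1 m/s
Δx = v₀t + ½at² = 37.9·11 + 0.5·1.2·11² = 490 m
Total distance = 249 + 490 = 739 m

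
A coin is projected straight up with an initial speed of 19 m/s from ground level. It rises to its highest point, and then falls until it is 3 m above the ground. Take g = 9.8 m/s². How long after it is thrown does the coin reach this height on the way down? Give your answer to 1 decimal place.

3.7 s

Phase 1 (rising): v₀ = 19.0 m/s, a = -9.8 m/s².
v = v₀ + at → t = (0 − 19.0) / -9.8 = 1.94 s
v² = v₀² + 2aΔx → Δx = (0² − 19.0²)/(2·-9.8) = 18.4 m

Phase 2 (falling): v₀ = 0 m/s, a = -9.8 m/s².
Falls 15.4 m from rest: t = √(2·15.4/9.8) = 1.77 s; v = g·t = 17.4 m/s.
Total time = 1.94 + 1.77 = 3.71 s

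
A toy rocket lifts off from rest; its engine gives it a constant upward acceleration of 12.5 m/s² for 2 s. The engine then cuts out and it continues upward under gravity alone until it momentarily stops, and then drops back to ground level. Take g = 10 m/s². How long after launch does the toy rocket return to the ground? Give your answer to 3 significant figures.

7.85 s

Phase 1 (powered ascent): v₀ = 0 m/s, a = 12.5 m/s².
v = v₀ + at = 0 + (12.5)(2) = 25.0 m/s
Δx = v₀t + ½at² = 0·2 + 0.5·12.5·2² = 25.0 m

Phase 2 (coasting upward): v₀ = 25.0 m/s, a = -10 m/s².
v = v₀ + at → t = (0 − 25.0) / -10 = 2.50 s
v² = v₀² + 2aΔx → Δx = (0² − 25.0²)/(2·-10) = 31.2 m

Phase 3 (free fall): v₀ = 0 m/s, a = -10 m/s².
Falls 56.2 m from rest: t = √(2·56.2/10) = 3.35 s; v = g·t = 33.5 m/s.
Total time = 2.00 + 2.50 + 3.35 = 7.85 s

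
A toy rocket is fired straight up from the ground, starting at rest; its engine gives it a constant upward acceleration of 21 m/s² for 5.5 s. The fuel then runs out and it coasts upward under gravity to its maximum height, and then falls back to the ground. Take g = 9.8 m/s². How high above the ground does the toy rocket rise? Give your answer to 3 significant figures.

Phase 1 (powered ascent): v₀ = 0 m/s, a = 21 m/s².
v = v₀ + at = 0 + (21)(5.5) = 116 m/s
Δx = v₀t + ½at² = 0·5.5 + 0.5·21·5.5² = 318 m

Phase 2 (coasting upward): v₀ = 116 m/s, a = -9.8 m/s².
v = v₀ + at → t = (0 − 116) / -9.8 = 11.8 s
v² = v₀² + 2aΔx → Δx = (0² − 116²)/(2·-9.8) = 681 m
Maximum height = 318 + 681 = 998 m

998 m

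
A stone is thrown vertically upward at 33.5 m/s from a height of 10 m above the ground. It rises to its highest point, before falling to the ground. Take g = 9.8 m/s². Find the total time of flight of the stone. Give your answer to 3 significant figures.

Phase 1 (rising): v₀ = 33.5 m/s, a = -9.8 m/s².
v = v₀ + at → t = (0 − 33.5) / -9.8 = 3.42 s
v² = v₀² + 2aΔx → Δx = (0² − 33.5²)/(2·-9.8) = 57.3 m

Phase 2 (falling): v₀ = 0 m/s, a = -9.8 m/s².
Falls 67.3 m from rest: t = √(2·67.3/9.8) = 3.70 s; v = g·t = 36.3 m/s.
Total time = 3.42 + 3.70 = 7.12 s

7.12 s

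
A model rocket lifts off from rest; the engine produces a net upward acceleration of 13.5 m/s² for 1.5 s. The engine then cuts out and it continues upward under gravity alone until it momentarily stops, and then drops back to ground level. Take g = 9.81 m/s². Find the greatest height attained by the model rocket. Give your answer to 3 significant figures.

Phase 1 (powered ascent): v₀ = 0 m/s, a = 13.5 m/s².
v = v₀ + at = 0 + (13.5)(1.5) = 20.2 m/s
Δx = v₀t + ½at² = 0·1.5 + 0.5·13.5·1.5² = 15.2 m

Phase 2 (coasting upward): v₀ = 20.2 m/s, a = -9.81 m/s².
v = v₀ + at → t = (0 − 20.2) / -9.81 = 2.06 s
v² = v₀² + 2aΔx → Δx = (0² − 20.2²)/(2·-9.81) = 20.9 m
Maximum height = 15.2 + 20.9 = 36.1 m

36.1 m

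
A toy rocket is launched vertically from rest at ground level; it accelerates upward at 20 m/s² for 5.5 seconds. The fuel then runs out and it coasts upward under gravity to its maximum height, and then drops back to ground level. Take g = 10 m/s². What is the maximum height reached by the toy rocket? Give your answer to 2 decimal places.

907.50 m

Phase 1 (powered ascent): v₀ = 0 m/s, a = 20 m/s².
v = v₀ + at = 0 + (20)(5.5) = 110 m/s
Δx = v₀t + ½at² = 0·5.5 + 0.5·20·5.5² = 302 m

Phase 2 (coasting upward): v₀ = 110 m/s, a = -10 m/s².
v = v₀ + at → t = (0 − 110) / -10 = 11.0 s
v² = v₀² + 2aΔx → Δx = (0² − 110²)/(2·-10) = 605 m
Maximum height = 302 + 605 = 908 m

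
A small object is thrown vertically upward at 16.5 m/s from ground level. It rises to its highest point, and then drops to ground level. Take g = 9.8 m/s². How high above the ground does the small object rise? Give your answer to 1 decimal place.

13.9 m

Phase 1 (rising): v₀ = 16.5 m/s, a = -9.8 m/s².
v = v₀ + at → t = (0 − 16.5) / -9.8 = 1.68 s
v² = v₀² + 2aΔx → Δx = (0² − 16.5²)/(2·-9.8) = 13.9 m
Maximum height = 13.9 m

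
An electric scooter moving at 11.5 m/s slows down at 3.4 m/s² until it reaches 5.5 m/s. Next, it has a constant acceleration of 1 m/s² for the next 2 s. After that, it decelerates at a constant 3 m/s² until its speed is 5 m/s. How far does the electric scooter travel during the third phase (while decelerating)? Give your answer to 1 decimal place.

5.2 m

Phase 1 (decelerating): v₀ = 11.5 m/s, a = -3.4 m/s².
v = v₀ + at → t = (5.5 − 11.5) / -3.4 = 1.76 s
v² = v₀² + 2aΔx → Δx = (5.5² − 11.5²)/(2·-3.4) = 15.0 m

Phase 2 (accelerating): v₀ = 5.50 m/s, a = 1 m/s².
v = v₀ + at = 5.50 + (1)(2) = 7.50 m/s
Δx = v₀t + ½at² = 5.50·2 + 0.5·1·2² = 13.0 m

Phase 3 (decelerating): v₀ = 7.50 m/s, a = -3 m/s².
v = v₀ + at → t = (5 − 7.50) / -3 = 0.833 s
v² = v₀² + 2aΔx → Δx = (5² − 7.50²)/(2·-3) = 5.21 m
Distance in phase 3 = 5.21 m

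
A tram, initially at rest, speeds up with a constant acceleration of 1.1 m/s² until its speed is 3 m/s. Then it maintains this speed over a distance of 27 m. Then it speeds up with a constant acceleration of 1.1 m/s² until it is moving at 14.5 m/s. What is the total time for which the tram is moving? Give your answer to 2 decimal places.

Phase 1 (accelerating): v₀ = 0 m/s, a = 1.1 m/s².
v = v₀ + at → t = (3 − 0) / 1.1 = 2.73 s
v² = v₀² + 2aΔx → Δx = (3² − 0²)/(2·1.1) = 4.09 m

Phase 2 (constant speed): v₀ = 3.00 m/s, a = 0 m/s².
Constant speed: t = d/v = 27/3.00 = 9.00 s

Phase 3 (accelerating): v₀ = 3.00 m/s, a = 1.1 m/s².
v = v₀ + at → t = (14.5 − 3.00) / 1.1 = 10.5 s
v² = v₀² + 2aΔx → Δx = (14.5² − 3.00²)/(2·1.1) = 91.5 m
Total time = 2.73 + 9.00 + 10.5 = 22.2 s

22.18 s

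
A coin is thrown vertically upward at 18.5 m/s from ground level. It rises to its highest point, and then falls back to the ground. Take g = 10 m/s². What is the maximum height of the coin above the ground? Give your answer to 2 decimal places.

Phase 1 (rising): v₀ = 18.5 m/s, a = -10 m/s².
v = v₀ + at → t = (0 − 18.5) / -10 = 1.85 s
v² = v₀² + 2aΔx → Δx = (0² − 18.5²)/(2·-10) = 17.1 m
Maximum height = 17.1 m

17.11 m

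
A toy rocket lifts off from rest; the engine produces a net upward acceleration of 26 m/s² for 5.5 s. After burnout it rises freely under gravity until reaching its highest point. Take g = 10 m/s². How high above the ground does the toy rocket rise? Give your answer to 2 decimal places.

1415.70 m

Phase 1 (powered ascent): v₀ = 0 m/s, a = 26 m/s².
v = v₀ + at = 0 + (26)(5.5) = 143 m/s
Δx = v₀t + ½at² = 0·5.5 + 0.5·26·5.5² = 393 m

Phase 2 (coasting upward): v₀ = 143 m/s, a = -10 m/s².
v = v₀ + at → t = (0 − 143) / -10 = 14.3 s
v² = v₀² + 2aΔx → Δx = (0² − 143²)/(2·-10) = 1020 m
Maximum height = 393 + 1020 = 1420 m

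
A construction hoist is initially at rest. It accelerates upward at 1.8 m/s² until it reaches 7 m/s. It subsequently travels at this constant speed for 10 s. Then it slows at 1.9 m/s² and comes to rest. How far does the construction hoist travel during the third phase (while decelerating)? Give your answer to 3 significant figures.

Phase 1 (accelerating): v₀ = 0 m/s, a = 1.8 m/s².
v = v₀ + at → t = (7 − 0) / 1.8 = 3.89 s
v² = v₀² + 2aΔx → Δx = (7² − 0²)/(2·1.8) = 13.6 m

Phase 2 (constant speed): v₀ = 7.00 m/s, a = 0 m/s².
v = v₀ + at = 7.00 + (0)(10) = 7.00 m/s
Δx = v₀t + ½at² = 7.00·10 + 0.5·0·10² = 70.0 m

Phase 3 (decelerating): v₀ = 7.00 m/s, a = -1.9 m/s².
v = v₀ + at → t = (0 − 7.00) / -1.9 = 3.68 s
v² = v₀² + 2aΔx → Δx = (0² − 7.00²)/(2·-1.9) = 12.9 m
Distance in phase 3 = 12.9 m

12.9 m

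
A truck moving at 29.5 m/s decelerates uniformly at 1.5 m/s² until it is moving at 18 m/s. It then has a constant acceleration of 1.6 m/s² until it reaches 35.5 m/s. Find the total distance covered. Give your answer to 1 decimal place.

474.7 m

Phase 1 (decelerating): v₀ = 29.5 m/s, a = -1.5 m/s².
v = v₀ + at → t = (18 − 29.5) / -1.5 = 7.67 s
v² = v₀² + 2aΔx → Δx = (18² − 29.5²)/(2·-1.5) = 182 m

Phase 2 (accelerating): v₀ = 18.0 m/s, a = 1.6 m/s².
v = v₀ + at → t = (35.5 − 18.0) / 1.6 = 10.9 s
v² = v₀² + 2aΔx → Δx = (35.5² − 18.0²)/(2·1.6) = 293 m
Total distance = 182 + 293 = 475 m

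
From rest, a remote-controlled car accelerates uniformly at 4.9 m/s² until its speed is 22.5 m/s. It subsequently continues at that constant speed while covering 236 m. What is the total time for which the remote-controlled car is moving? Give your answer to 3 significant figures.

Phase 1 (accelerating): v₀ = 0 m/s, a = 4.9 m/s².
v = v₀ + at → t = (22.5 − 0) / 4.9 = 4.59 s
v² = v₀² + 2aΔx → Δx = (22.5² − 0²)/(2·4.9) = 51.7 m

Phase 2 (constant speed): v₀ = 22.5 m/s, a = 0 m/s².
Constant speed: t = d/v = 236/22.5 = 10.5 s
Total time = 4.59 + 10.5 = 15.1 s

15.1 s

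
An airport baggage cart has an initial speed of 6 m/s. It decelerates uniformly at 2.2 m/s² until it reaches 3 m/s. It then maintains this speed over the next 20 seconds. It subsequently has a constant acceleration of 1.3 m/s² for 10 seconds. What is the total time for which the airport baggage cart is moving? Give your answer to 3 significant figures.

Phase 1 (decelerating): v₀ = 6.00 m/s, a = -2.2 m/s².
v = v₀ + at → t = (3 − 6.00) / -2.2 = 1.36 s
v² = v₀² + 2aΔx → Δx = (3² − 6.00²)/(2·-2.2) = 6.14 m

Phase 2 (constant speed): v₀ = 3.00 m/s, a = 0 m/s².
v = v₀ + at = 3.00 + (0)(20) = 3.00 m/s
Δx = v₀t + ½at² = 3.00·20 + 0.5·0·20² = 60.0 m

Phase 3 (accelerating): v₀ = 3.00 m/s, a = 1.3 m/s².
v = v₀ + at = 3.00 + (1.3)(10) = 16.0 m/s
Δx = v₀t + ½at² = 3.00·10 + 0.5·1.3·10² = 95.0 m
Total time = 1.36 + 20.0 + 10.0 = 31.4 s

31.4 s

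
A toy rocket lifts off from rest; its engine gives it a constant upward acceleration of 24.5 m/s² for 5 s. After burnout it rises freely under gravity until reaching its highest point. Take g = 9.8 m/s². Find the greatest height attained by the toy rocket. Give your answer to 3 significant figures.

Phase 1 (powered ascent): v₀ = 0 m/s, a = 24.5 m/s².
v = v₀ + at = 0 + (24.5)(5) = 122 m/s
Δx = v₀t + ½at² = 0·5 + 0.5·24.5·5² = 306 m

Phase 2 (coasting upward): v₀ = 122 m/s, a = -9.8 m/s².
v = v₀ + at → t = (0 − 122) / -9.8 = 12.5 s
v² = v₀² + 2aΔx → Δx = (0² − 122²)/(2·-9.8) = 766 m
Maximum height = 306 + 766 = 1070 m

1070 m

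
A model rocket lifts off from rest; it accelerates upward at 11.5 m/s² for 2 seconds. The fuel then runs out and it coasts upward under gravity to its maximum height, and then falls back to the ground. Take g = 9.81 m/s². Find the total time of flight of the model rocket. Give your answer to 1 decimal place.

7.5 s

Phase 1 (powered ascent): v₀ = 0 m/s, a = 11.5 m/s².
v = v₀ + at = 0 + (11.5)(2) = 23.0 m/s
Δx = v₀t + ½at² = 0·2 + 0.5·11.5·2² = 23.0 m

Phase 2 (coasting upward): v₀ = 23.0 m/s, a = -9.81 m/s².
v = v₀ + at → t = (0 − 23.0) / -9.81 = 2.34 s
v² = v₀² + 2aΔx → Δx = (0² − 23.0²)/(2·-9.81) = 27.0 m

Phase 3 (free fall): v₀ = 0 m/s, a = -9.81 m/s².
Falls 50.0 m from rest: t = √(2·50.0/9.81) = 3.19 s; v = g·t = 31.3 m/s.
Total time = 2.00 + 2.34 + 3.19 = 7.54 s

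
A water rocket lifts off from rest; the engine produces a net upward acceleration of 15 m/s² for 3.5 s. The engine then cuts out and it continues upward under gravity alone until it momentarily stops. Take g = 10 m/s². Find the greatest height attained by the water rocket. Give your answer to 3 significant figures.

230 m

Phase 1 (powered ascent): v₀ = 0 m/s, a = 15 m/s².
v = v₀ + at = 0 + (15)(3.5) = 52.5 m/s
Δx = v₀t + ½at² = 0·3.5 + 0.5·15·3.5² = 91.9 m

Phase 2 (coasting upward): v₀ = 52.5 m/s, a = -10 m/s².
v = v₀ + at → t = (0 − 52.5) / -10 = 5.25 s
v² = v₀² + 2aΔx → Δx = (0² − 52.5²)/(2·-10) = 138 m
Maximum height = 91.9 + 138 = 230 m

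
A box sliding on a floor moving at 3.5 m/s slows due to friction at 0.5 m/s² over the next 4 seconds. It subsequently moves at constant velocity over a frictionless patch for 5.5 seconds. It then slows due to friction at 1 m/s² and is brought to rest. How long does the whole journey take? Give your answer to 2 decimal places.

11.00 s

Phase 1 (decelerating): v₀ = 3.50 m/s, a = -0.5 m/s².
v = v₀ + at = 3.50 + (-0.5)(4) = 1.50 m/s
Δx = v₀t + ½at² = 3.50·4 + 0.5·-0.5·4² = 10.0 m

Phase 2 (constant speed): v₀ = 1.50 m/s, a = 0 m/s².
v = v₀ + at = 1.50 + (0)(5.5) = 1.50 m/s
Δx = v₀t + ½at² = 1.50·5.5 + 0.5·0·5.5² = 8.25 m

Phase 3 (decelerating): v₀ = 1.50 m/s, a = -1 m/s².
v = v₀ + at → t = (0 − 1.50) / -1 = 1.50 s
v² = v₀² + 2aΔx → Δx = (0² − 1.50²)/(2·-1) = 1.12 m
Total time = 4.00 + 5.50 + 1.50 = 11.0 s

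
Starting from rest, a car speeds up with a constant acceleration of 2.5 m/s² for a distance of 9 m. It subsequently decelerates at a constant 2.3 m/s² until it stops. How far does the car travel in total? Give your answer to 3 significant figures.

18.8 m

Phase 1 (accelerating): v₀ = 0 m/s, a = 2.5 m/s².
v² = v₀² + 2aΔx = 0² + 2·2.5·9 = 45.0 → v = 6.71 m/s
t = (v − v₀)/a = (6.71 − 0)/2.5 = 2.68 s

Phase 2 (decelerating): v₀ = 6.71 m/s, a = -2.3 m/s².
v = v₀ + at → t = (0 − 6.71) / -2.3 = 2.92 s
v² = v₀² + 2aΔx → Δx = (0² − 6.71²)/(2·-2.3) = 9.78 m
Total distance = 9.00 + 9.78 = 18.8 m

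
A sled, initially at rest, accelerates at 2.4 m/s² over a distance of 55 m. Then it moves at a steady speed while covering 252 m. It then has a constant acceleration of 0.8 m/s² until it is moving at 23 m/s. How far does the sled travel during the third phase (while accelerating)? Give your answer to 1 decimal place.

165.6 m

Phase 1 (accelerating): v₀ = 0 m/s, a = 2.4 m/s².
v² = v₀² + 2aΔx = 0² + 2·2.4·55 = 264 → v = 16.2 m/s
t = (v − v₀)/a = (16.2 − 0)/2.4 = 6.77 s

Phase 2 (constant speed): v₀ = 16.2 m/s, a = 0 m/s².
Constant speed: t = d/v = 252/16.2 = 15.5 s

Phase 3 (accelerating): v₀ = 16.2 m/s, a = 0.8 m/s².
v = v₀ + at → t = (23 − 16.2) / 0.8 = 8.44 s
v² = v₀² + 2aΔx → Δx = (23² − 16.2²)/(2·0.8) = 166 m
Distance in phase 3 = 166 m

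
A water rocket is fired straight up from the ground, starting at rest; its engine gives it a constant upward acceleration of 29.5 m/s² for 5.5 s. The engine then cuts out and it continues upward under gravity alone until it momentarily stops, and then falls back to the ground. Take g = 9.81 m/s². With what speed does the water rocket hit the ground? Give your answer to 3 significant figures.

187 m/s

Phase 1 (powered ascent): v₀ = 0 m/s, a = 29.5 m/s².
v = v₀ + at = 0 + (29.5)(5.5) = 162 m/s
Δx = v₀t + ½at² = 0·5.5 + 0.5·29.5·5.5² = 446 m

Phase 2 (coasting upward): v₀ = 162 m/s, a = -9.81 m/s².
v = v₀ + at → t = (0 − 162) / -9.81 = 16.5 s
v² = v₀² + 2aΔx → Δx = (0² − 162²)/(2·-9.81) = 1340 m

Phase 3 (free fall): v₀ = 0 m/s, a = -9.81 m/s².
Falls 1790 m from rest: t = √(2·1790/9.81) = 19.1 s; v = g·t = 187 m/s.
Impact speed = 187 m/s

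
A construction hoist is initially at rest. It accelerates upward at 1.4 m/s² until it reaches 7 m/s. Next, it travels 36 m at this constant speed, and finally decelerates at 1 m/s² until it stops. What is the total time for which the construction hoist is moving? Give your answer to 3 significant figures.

Phase 1 (accelerating): v₀ = 0 m/s, a = 1.4 m/s².
v = v₀ + at → t = (7 − 0) / 1.4 = 5.00 s
v² = v₀² + 2aΔx → Δx = (7² − 0²)/(2·1.4) = 17.5 m

Phase 2 (constant speed): v₀ = 7.00 m/s, a = 0 m/s².
Constant speed: t = d/v = 36/7.00 = 5.14 s

Phase 3 (decelerating): v₀ = 7.00 m/s, a = -1 m/s².
v = v₀ + at → t = (0 − 7.00) / -1 = 7.00 s
v² = v₀² + 2aΔx → Δx = (0² − 7.00²)/(2·-1) = 24.5 m
Total time = 5.00 + 5.14 + 7.00 = 17.1 s

17.1 s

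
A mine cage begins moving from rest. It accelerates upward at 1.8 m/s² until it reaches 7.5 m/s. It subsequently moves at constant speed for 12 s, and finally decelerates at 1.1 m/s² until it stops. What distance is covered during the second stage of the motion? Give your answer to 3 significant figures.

90.0 m

Phase 1 (accelerating): v₀ = 0 m/s, a = 1.8 m/s².
v = v₀ + at → t = (7.5 − 0) / 1.8 = 4.17 s
v² = v₀² + 2aΔx → Δx = (7.5² − 0²)/(2·1.8) = 15.6 m

Phase 2 (constant speed): v₀ = 7.50 m/s, a = 0 m/s².
v = v₀ + at = 7.50 + (0)(12) = 7.50 m/s
Δx = v₀t + ½at² = 7.50·12 + 0.5·0·12² = 90.0 m
Distance in phase 2 = 90.0 m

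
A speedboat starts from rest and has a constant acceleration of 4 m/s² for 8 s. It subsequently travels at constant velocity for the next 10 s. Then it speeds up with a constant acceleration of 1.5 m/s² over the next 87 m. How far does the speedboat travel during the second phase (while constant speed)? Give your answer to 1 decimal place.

Phase 1 (accelerating): v₀ = 0 m/s, a = 4 m/s².
v = v₀ + at = 0 + (4)(8) = 32.0 m/s
Δx = v₀t + ½at² = 0·8 + 0.5·4·8² = 128 m

Phase 2 (constant speed): v₀ = 32.0 m/s, a = 0 m/s².
v = v₀ + at = 32.0 + (0)(10) = 32.0 m/s
Δx = v₀t + ½at² = 32.0·10 + 0.5·0·10² = 320 m
Distance in phase 2 = 320 m

320.0 m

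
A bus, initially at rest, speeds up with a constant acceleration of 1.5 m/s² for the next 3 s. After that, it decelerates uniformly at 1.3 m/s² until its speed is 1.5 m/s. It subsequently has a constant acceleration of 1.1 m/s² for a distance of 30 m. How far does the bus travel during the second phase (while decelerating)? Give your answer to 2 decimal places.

Phase 1 (accelerating): v₀ = 0 m/s, a = 1.5 m/s².
v = v₀ + at = 0 + (1.5)(3) = 4.50 m/s
Δx = v₀t + ½at² = 0·3 + 0.5·1.5·3² = 6.75 m

Phase 2 (decelerating): v₀ = 4.50 m/s, a = -1.3 m/s².
v = v₀ + at → t = (1.5 − 4.50) / -1.3 = 2.31 s
v² = v₀² + 2aΔx → Δx = (1.5² − 4.50²)/(2·-1.3) = 6.92 m
Distance in phase 2 = 6.92 m

6.92 m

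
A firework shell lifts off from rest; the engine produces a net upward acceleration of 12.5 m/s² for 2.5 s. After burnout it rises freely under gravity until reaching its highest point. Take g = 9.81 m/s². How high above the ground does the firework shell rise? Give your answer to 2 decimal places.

88.84 m

Phase 1 (powered ascent): v₀ = 0 m/s, a = 12.5 m/s².
v = v₀ + at = 0 + (12.5)(2.5) = 31.2 m/s
Δx = v₀t + ½at² = 0·2.5 + 0.5·12.5·2.5² = 39.1 m

Phase 2 (coasting upward): v₀ = 31.2 m/s, a = -9.81 m/s².
v = v₀ + at → t = (0 − 31.2) / -9.81 = 3.19 s
v² = v₀² + 2aΔx → Δx = (0² − 31.2²)/(2·-9.81) = 49.8 m
Maximum height = 39.1 + 49.8 = 88.8 m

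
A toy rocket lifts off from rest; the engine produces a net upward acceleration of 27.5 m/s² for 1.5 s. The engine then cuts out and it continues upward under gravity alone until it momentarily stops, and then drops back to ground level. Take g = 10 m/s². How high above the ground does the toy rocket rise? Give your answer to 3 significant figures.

116 m

Phase 1 (powered ascent): v₀ = 0 m/s, a = 27.5 m/s².
v = v₀ + at = 0 + (27.5)(1.5) = 41.2 m/s
Δx = v₀t + ½at² = 0·1.5 + 0.5·27.5·1.5² = 30.9 m

Phase 2 (coasting upward): v₀ = 41.2 m/s, a = -10 m/s².
v = v₀ + at → t = (0 − 41.2) / -10 = 4.12 s
v² = v₀² + 2aΔx → Δx = (0² − 41.2²)/(2·-10) = 85.1 m
Maximum height = 30.9 + 85.1 = 116 m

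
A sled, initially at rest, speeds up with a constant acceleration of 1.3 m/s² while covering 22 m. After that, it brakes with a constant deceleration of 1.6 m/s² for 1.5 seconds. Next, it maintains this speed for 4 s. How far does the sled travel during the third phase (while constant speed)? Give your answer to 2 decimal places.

Phase 1 (accelerating): v₀ = 0 m/s, a = 1.3 m/s².
v² = v₀² + 2aΔx = 0² + 2·1.3·22 = 57.2 → v = 7.56 m/s
t = (v − v₀)/a = (7.56 − 0)/1.3 = 5.82 s

Phase 2 (decelerating): v₀ = 7.56 m/s, a = -1.6 m/s².
v = v₀ + at = 7.56 + (-1.6)(1.5) = 5.16 m/s
Δx = v₀t + ½at² = 7.56·1.5 + 0.5·-1.6·1.5² = 9.54 m

Phase 3 (constant speed): v₀ = 5.16 m/s, a = 0 m/s².
v = v₀ + at = 5.16 + (0)(4) = 5.16 m/s
Δx = v₀t + ½at² = 5.16·4 + 0.5·0·4² = 20.7 m
Distance in phase 3 = 20.7 m

20.65 m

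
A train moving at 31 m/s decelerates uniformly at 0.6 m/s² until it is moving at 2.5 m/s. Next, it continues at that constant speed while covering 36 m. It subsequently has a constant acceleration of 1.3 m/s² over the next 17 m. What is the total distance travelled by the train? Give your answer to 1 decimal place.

848.6 m

Phase 1 (decelerating): v₀ = 31.0 m/s, a = -0.6 m/s².
v = v₀ + at → t = (2.5 − 31.0) / -0.6 = 47.5 s
v² = v₀² + 2aΔx → Δx = (2.5² − 31.0²)/(2·-0.6) = 796 m

Phase 2 (constant speed): v₀ = 2.50 m/s, a = 0 m/s².
Constant speed: t = d/v = 36/2.50 = 14.4 s

Phase 3 (accelerating): v₀ = 2.50 m/s, a = 1.3 m/s².
v² = v₀² + 2aΔx = 2.50² + 2·1.3·17 = 50.5 → v = 7.10 m/s
t = (v − v₀)/a = (7.10 − 2.50)/1.3 = 3.54 s
Total distance = 796 + 36.0 + 17.0 = 849 m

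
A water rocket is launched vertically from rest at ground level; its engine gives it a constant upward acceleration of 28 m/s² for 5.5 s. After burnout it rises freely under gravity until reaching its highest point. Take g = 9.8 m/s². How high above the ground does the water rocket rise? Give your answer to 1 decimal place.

Phase 1 (powered ascent): v₀ = 0 m/s, a = 28 m/s².
v = v₀ + at = 0 + (28)(5.5) = 154 m/s
Δx = v₀t + ½at² = 0·5.5 + 0.5·28·5.5² = 424 m

Phase 2 (coasting upward): v₀ = 154 m/s, a = -9.8 m/s².
v = v₀ + at → t = (0 − 154) / -9.8 = 15.7 s
v² = v₀² + 2aΔx → Δx = (0² − 154²)/(2·-9.8) = 1210 m
Maximum height = 424 + 1210 = 1630 m

1633.5 m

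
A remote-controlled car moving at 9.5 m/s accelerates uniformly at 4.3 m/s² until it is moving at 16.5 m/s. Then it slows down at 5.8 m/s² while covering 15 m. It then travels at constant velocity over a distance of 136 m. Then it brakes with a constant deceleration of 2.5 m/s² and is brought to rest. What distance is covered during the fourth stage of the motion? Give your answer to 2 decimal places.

19.65 m

Phase 1 (accelerating): v₀ = 9.50 m/s, a = 4.3 m/s².
v = v₀ + at → t = (16.5 − 9.50) / 4.3 = 1.63 s
v² = v₀² + 2aΔx → Δx = (16.5² − 9.50²)/(2·4.3) = 21.2 m

Phase 2 (decelerating): v₀ = 16.5 m/s, a = -5.8 m/s².
v² = v₀² + 2aΔx = 16.5² + 2·-5.8·15 = 98.2 → v = 9.91 m/s
t = (v − v₀)/a = (9.91 − 16.5)/-5.8 = 1.14 s

Phase 3 (constant speed): v₀ = 9.91 m/s, a = 0 m/s².
Constant speed: t = d/v = 136/9.91 = 13.7 s

Phase 4 (decelerating): v₀ = 9.91 m/s, a = -2.5 m/s².
v = v₀ + at → t = (0 − 9.91) / -2.5 = 3.96 s
v² = v₀² + 2aΔx → Δx = (0² − 9.91²)/(2·-2.5) = 19.6 m
Distance in phase 4 = 19.6 m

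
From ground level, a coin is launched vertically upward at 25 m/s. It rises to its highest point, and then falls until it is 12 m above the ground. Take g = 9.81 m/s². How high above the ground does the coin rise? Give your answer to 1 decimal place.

Phase 1 (rising): v₀ = 25.0 m/s, a = -9.81 m/s².
v = v₀ + at → t = (0 − 25.0) / -9.81 = 2.55 s
v² = v₀² + 2aΔx → Δx = (0² − 25.0²)/(2·-9.81) = 31.9 m
Maximum height = 31.9 m

31.9 m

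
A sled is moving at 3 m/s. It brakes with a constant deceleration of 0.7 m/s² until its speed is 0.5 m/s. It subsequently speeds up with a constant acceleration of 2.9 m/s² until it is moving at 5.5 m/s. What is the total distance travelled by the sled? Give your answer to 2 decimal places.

Phase 1 (decelerating): v₀ = 3.00 m/s, a = -0.7 m/s².
v = v₀ + at → t = (0.5 − 3.00) / -0.7 = 3.57 s
v² = v₀² + 2aΔx → Δx = (0.5² − 3.00²)/(2·-0.7) = 6.25 m

Phase 2 (accelerating): v₀ = 0.500 m/s, a = 2.9 m/s².
v = v₀ + at → t = (5.5 − 0.500) / 2.9 = 1.72 s
v² = v₀² + 2aΔx → Δx = (5.5² − 0.500²)/(2·2.9) = 5.17 m
Total distance = 6.25 + 5.17 = 11.4 m

11.42 m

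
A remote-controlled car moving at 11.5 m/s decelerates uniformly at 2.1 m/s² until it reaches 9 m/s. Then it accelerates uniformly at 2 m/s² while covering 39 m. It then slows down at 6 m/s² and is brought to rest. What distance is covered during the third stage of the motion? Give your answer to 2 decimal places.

19.75 m

Phase 1 (decelerating): v₀ = 11.5 m/s, a = -2.1 m/s².
v = v₀ + at → t = (9 − 11.5) / -2.1 = 1.19 s
v² = v₀² + 2aΔx → Δx = (9² − 11.5²)/(2·-2.1) = 12.2 m

Phase 2 (accelerating): v₀ = 9.00 m/s, a = 2 m/s².
v² = v₀² + 2aΔx = 9.00² + 2·2·39 = 237 → v = 15.4 m/s
t = (v − v₀)/a = (15.4 − 9.00)/2 = 3.20 s

Phase 3 (decelerating): v₀ = 15.4 m/s, a = -6 m/s².
v = v₀ + at → t = (0 − 15.4) / -6 = 2.57 s
v² = v₀² + 2aΔx → Δx = (0² − 15.4²)/(2·-6) = 19.8 m
Distance in phase 3 = 19.8 m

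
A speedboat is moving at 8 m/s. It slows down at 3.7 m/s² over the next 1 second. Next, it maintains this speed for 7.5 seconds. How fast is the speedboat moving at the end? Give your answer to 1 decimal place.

4.3 m/s

Phase 1 (decelerating): v₀ = 8.00 m/s, a = -3.7 m/s².
v = v₀ + at = 8.00 + (-3.7)(1) = 4.30 m/s
Δx = v₀t + ½at² = 8.00·1 + 0.5·-3.7·1² = 6.15 m

Phase 2 (constant speed): v₀ = 4.30 m/s, a = 0 m/s².
v = v₀ + at = 4.30 + (0)(7.5) = 4.30 m/s
Δx = v₀t + ½at² = 4.30·7.5 + 0.5·0·7.5² = 32.2 m
Final speed = 4.30 m/s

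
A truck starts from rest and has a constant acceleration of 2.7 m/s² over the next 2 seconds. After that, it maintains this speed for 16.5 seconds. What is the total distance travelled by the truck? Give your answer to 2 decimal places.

94.50 m

Phase 1 (accelerating): v₀ = 0 m/s, a = 2.7 m/s².
v = v₀ + at = 0 + (2.7)(2) = 5.40 m/s
Δx = v₀t + ½at² = 0·2 + 0.5·2.7·2² = 5.40 m

Phase 2 (constant speed): v₀ = 5.40 m/s, a = 0 m/s².
v = v₀ + at = 5.40 + (0)(16.5) = 5.40 m/s
Δx = v₀t + ½at² = 5.40·16.5 + 0.5·0·16.5² = 89.1 m
Total distance = 5.40 + 89.1 = 94.5 m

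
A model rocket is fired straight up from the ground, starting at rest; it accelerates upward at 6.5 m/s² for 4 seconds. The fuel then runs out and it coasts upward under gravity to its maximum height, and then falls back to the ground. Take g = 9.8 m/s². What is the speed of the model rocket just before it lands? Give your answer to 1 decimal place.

41.2 m/s

Phase 1 (powered ascent): v₀ = 0 m/s, a = 6.5 m/s².
v = v₀ + at = 0 + (6.5)(4) = 26.0 m/s
Δx = v₀t + ½at² = 0·4 + 0.5·6.5·4² = 52.0 m

Phase 2 (coasting upward): v₀ = 26.0 m/s, a = -9.8 m/s².
v = v₀ + at → t = (0 − 26.0) / -9.8 = 2.65 s
v² = v₀² + 2aΔx → Δx = (0² − 26.0²)/(2·-9.8) = 34.5 m

Phase 3 (free fall): v₀ = 0 m/s, a = -9.8 m/s².
Falls 86.5 m from rest: t = √(2·86.5/9.8) = 4.20 s; v = g·t = 41.2 m/s.
Impact speed = 41.2 m/s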